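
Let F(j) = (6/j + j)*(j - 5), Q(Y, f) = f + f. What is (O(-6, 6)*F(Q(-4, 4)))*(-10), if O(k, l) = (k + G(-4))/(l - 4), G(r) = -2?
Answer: 1050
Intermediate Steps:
Q(Y, f) = 2*f
F(j) = (-5 + j)*(j + 6/j) (F(j) = (j + 6/j)*(-5 + j) = (-5 + j)*(j + 6/j))
O(k, l) = (-2 + k)/(-4 + l) (O(k, l) = (k - 2)/(l - 4) = (-2 + k)/(-4 + l))
(O(-6, 6)*F(Q(-4, 4)))*(-10) = (((-2 - 6)/(-4 + 6))*(6 + (2*4)**2 - 30/(2*4) - 10*4))*(-10) = ((-8/2)*(6 + 8**2 - 30/8 - 5*8))*(-10) = (((1/2)*(-8))*(6 + 64 - 30*1/8 - 40))*(-10) = -4*(6 + 64 - 15/4 - 40)*(-10) = -4*105/4*(-10) = -105*(-10) = 1050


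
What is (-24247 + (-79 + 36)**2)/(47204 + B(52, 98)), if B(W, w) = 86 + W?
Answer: -11199/23671 ≈ -0.47311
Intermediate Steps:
(-24247 + (-79 + 36)**2)/(47204 + B(52, 98)) = (-24247 + (-79 + 36)**2)/(47204 + (86 + 52)) = (-24247 + (-43)**2)/(47204 + 138) = (-24247 + 1849)/47342 = -22398*1/47342 = -11199/23671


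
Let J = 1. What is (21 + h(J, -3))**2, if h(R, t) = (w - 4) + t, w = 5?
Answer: 361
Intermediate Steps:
h(R, t) = 1 + t (h(R, t) = (5 - 4) + t = 1 + t)
(21 + h(J, -3))**2 = (21 + (1 - 3))**2 = (21 - 2)**2 = 19**2 = 361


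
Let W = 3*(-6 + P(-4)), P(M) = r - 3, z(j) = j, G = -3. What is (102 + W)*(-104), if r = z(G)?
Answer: -6864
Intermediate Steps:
r = -3
P(M) = -6 (P(M) = -3 - 3 = -6)
W = -36 (W = 3*(-6 - 6) = 3*(-12) = -36)
(102 + W)*(-104) = (102 - 36)*(-104) = 66*(-104) = -6864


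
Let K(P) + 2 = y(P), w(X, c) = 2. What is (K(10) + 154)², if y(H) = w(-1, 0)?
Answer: 23716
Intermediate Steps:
y(H) = 2
K(P) = 0 (K(P) = -2 + 2 = 0)
(K(10) + 154)² = (0 + 154)² = 154² = 23716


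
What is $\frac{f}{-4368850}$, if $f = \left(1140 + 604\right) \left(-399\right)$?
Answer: $\frac{347928}{2184425} \approx 0.15928$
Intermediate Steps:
$f = -695856$ ($f = 1744 \left(-399\right) = -695856$)
$\frac{f}{-4368850} = - \frac{695856}{-4368850} = \left(-695856\right) \left(- \frac{1}{4368850}\right) = \frac{347928}{2184425}$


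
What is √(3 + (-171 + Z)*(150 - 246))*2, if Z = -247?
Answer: 42*√91 ≈ 400.65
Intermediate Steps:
√(3 + (-171 + Z)*(150 - 246))*2 = √(3 + (-171 - 247)*(150 - 246))*2 = √(3 - 418*(-96))*2 = √(3 + 40128)*2 = √40131*2 = (21*√91)*2 = 42*√91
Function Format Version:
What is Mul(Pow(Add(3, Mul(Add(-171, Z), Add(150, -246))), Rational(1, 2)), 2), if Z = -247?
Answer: Mul(42, Pow(91, Rational(1, 2))) ≈ 400.65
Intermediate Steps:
Mul(Pow(Add(3, Mul(Add(-171, Z), Add(150, -246))), Rational(1, 2)), 2) = Mul(Pow(Add(3, Mul(Add(-171, -247), Add(150, -246))), Rational(1, 2)), 2) = Mul(Pow(Add(3, Mul(-418, -96)), Rational(1, 2)), 2) = Mul(Pow(Add(3, 40128), Rational(1, 2)), 2) = Mul(Pow(40131, Rational(1, 2)), 2) = Mul(Mul(21, Pow(91, Rational(1, 2))), 2) = Mul(42, Pow(91, Rational(1, 2)))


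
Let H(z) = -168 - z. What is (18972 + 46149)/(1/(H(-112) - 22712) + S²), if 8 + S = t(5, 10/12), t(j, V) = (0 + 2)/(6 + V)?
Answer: 830792184656/757839909 ≈ 1096.3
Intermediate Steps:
t(j, V) = 2/(6 + V)
S = -316/41 (S = -8 + 2/(6 + 10/12) = -8 + 2/(6 + 10*(1/12)) = -8 + 2/(6 + ⅚) = -8 + 2/(41/6) = -8 + 2*(6/41) = -8 + 12/41 = -316/41 ≈ -7.7073)
(18972 + 46149)/(1/(H(-112) - 22712) + S²) = (18972 + 46149)/(1/((-168 - 1*(-112)) - 22712) + (-316/41)²) = 65121/(1/((-168 + 112) - 22712) + 99856/1681) = 65121/(1/(-56 - 22712) + 99856/1681) = 65121/(1/(-22768) + 99856/1681) = 65121/(-1/22768 + 99856/1681) = 65121/(2273519727/38273008) = 65121*(38273008/2273519727) = 830792184656/757839909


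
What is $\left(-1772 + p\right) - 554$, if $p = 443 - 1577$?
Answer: $-3460$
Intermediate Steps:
$p = -1134$ ($p = 443 - 1577 = -1134$)
$\left(-1772 + p\right) - 554 = \left(-1772 - 1134\right) - 554 = -2906 - 554 = -3460$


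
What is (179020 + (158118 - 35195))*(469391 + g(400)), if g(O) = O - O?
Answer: 141729326713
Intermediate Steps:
g(O) = 0
(179020 + (158118 - 35195))*(469391 + g(400)) = (179020 + (158118 - 35195))*(469391 + 0) = (179020 + 122923)*469391 = 301943*469391 = 141729326713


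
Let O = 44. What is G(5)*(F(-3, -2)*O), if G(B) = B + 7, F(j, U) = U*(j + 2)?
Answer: 1056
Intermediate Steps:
F(j, U) = U*(2 + j)
G(B) = 7 + B
G(5)*(F(-3, -2)*O) = (7 + 5)*(-2*(2 - 3)*44) = 12*(-2*(-1)*44) = 12*(2*44) = 12*88 = 1056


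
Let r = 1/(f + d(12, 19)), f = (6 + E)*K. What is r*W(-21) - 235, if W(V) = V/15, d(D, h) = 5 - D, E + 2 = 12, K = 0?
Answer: -1174/5 ≈ -234.80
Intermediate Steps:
E = 10 (E = -2 + 12 = 10)
W(V) = V/15 (W(V) = V*(1/15) = V/15)
f = 0 (f = (6 + 10)*0 = 16*0 = 0)
r = -⅐ (r = 1/(0 + (5 - 1*12)) = 1/(0 + (5 - 12)) = 1/(0 - 7) = 1/(-7) = -⅐ ≈ -0.14286)
r*W(-21) - 235 = -(-21)/105 - 235 = -⅐*(-7/5) - 235 = ⅕ - 235 = -1174/5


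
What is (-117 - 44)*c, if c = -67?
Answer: 10787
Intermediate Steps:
(-117 - 44)*c = (-117 - 44)*(-67) = -161*(-67) = 10787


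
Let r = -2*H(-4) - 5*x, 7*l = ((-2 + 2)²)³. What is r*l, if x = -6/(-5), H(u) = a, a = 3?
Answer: 0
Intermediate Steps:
H(u) = 3
x = 6/5 (x = -6*(-⅕) = 6/5 ≈ 1.2000)
l = 0 (l = ((-2 + 2)²)³/7 = (0²)³/7 = (⅐)*0³ = (⅐)*0 = 0)
r = -12 (r = -2*3 - 5*6/5 = -6 - 6 = -12)
r*l = -12*0 = 0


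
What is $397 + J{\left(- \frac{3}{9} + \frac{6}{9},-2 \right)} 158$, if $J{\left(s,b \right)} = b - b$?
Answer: $397$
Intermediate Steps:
$J{\left(s,b \right)} = 0$
$397 + J{\left(- \frac{3}{9} + \frac{6}{9},-2 \right)} 158 = 397 + 0 \cdot 158 = 397 + 0 = 397$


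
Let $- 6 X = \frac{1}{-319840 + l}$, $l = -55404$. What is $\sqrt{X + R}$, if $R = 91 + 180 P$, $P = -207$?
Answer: $\frac{13 i \sqrt{278717472683310}}{1125732} \approx 192.79 i$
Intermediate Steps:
$R = -37169$ ($R = 91 + 180 \left(-207\right) = 91 - 37260 = -37169$)
$X = \frac{1}{2251464}$ ($X = - \frac{1}{6 \left(-319840 - 55404\right)} = - \frac{1}{6 \left(-375244\right)} = \left(- \frac{1}{6}\right) \left(- \frac{1}{375244}\right) = \frac{1}{2251464} \approx 4.4416 \cdot 10^{-7}$)
$\sqrt{X + R} = \sqrt{\frac{1}{2251464} - 37169} = \sqrt{- \frac{83684665415}{2251464}} = \frac{13 i \sqrt{278717472683310}}{1125732}$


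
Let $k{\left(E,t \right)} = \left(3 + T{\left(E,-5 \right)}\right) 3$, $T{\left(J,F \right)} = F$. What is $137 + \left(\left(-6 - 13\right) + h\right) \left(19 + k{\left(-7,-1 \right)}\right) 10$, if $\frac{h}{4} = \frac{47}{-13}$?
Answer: $-4213$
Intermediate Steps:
$h = - \frac{188}{13}$ ($h = 4 \frac{47}{-13} = 4 \cdot 47 \left(- \frac{1}{13}\right) = 4 \left(- \frac{47}{13}\right) = - \frac{188}{13} \approx -14.462$)
$k{\left(E,t \right)} = -6$ ($k{\left(E,t \right)} = \left(3 - 5\right) 3 = \left(-2\right) 3 = -6$)
$137 + \left(\left(-6 - 13\right) + h\right) \left(19 + k{\left(-7,-1 \right)}\right) 10 = 137 + \left(\left(-6 - 13\right) - \frac{188}{13}\right) \left(19 - 6\right) 10 = 137 + \left(\left(-6 - 13\right) - \frac{188}{13}\right) 13 \cdot 10 = 137 + \left(-19 - \frac{188}{13}\right) 13 \cdot 10 = 137 + \left(- \frac{435}{13}\right) 13 \cdot 10 = 137 - 4350 = -4213$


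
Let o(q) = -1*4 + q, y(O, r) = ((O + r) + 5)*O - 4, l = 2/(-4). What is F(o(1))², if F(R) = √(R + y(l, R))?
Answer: -31/4 ≈ -7.7500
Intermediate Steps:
l = -½ (l = 2*(-¼) = -½ ≈ -0.50000)
y(O, r) = -4 + O*(5 + O + r) (y(O, r) = (5 + O + r)*O - 4 = O*(5 + O + r) - 4 = -4 + O*(5 + O + r))
o(q) = -4 + q
F(R) = √(-25/4 + R/2) (F(R) = √(R + (-4 + (-½)² + 5*(-½) - R/2)) = √(R + (-4 + ¼ - 5/2 - R/2)) = √(R + (-25/4 - R/2)) = √(-25/4 + R/2))
F(o(1))² = (√(-25 + 2*(-4 + 1))/2)² = (√(-25 + 2*(-3))/2)² = (√(-25 - 6)/2)² = (√(-31)/2)² = ((I*√31)/2)² = (I*√31/2)² = -31/4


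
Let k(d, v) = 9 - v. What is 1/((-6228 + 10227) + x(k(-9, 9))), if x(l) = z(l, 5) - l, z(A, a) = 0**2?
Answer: 1/3999 ≈ 0.00025006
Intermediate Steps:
z(A, a) = 0
x(l) = -l (x(l) = 0 - l = -l)
1/((-6228 + 10227) + x(k(-9, 9))) = 1/((-6228 + 10227) - (9 - 1*9)) = 1/(3999 - (9 - 9)) = 1/(3999 - 1*0) = 1/(3999 + 0) = 1/3999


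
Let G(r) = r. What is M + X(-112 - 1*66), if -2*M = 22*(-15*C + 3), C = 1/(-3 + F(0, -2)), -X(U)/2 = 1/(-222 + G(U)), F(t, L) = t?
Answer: -17599/200 ≈ -87.995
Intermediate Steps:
X(U) = -2/(-222 + U)
C = -⅓ (C = 1/(-3 + 0) = 1/(-3) = -⅓ ≈ -0.33333)
M = -88 (M = -11*(-15*(-⅓) + 3) = -11*(5 + 3) = -11*8 = -½*176 = -88)
M + X(-112 - 1*66) = -88 - 2/(-222 + (-112 - 1*66)) = -88 - 2/(-222 + (-112 - 66)) = -88 - 2/(-222 - 178) = -88 - 2/(-400) = -88 - 2*(-1/400) = -88 + 1/200 = -17599/200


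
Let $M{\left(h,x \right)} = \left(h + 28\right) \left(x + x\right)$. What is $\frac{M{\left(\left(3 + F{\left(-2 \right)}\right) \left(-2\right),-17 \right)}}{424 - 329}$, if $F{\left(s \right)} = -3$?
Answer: $- \frac{952}{95} \approx -10.021$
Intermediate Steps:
$M{\left(h,x \right)} = 2 x \left(28 + h\right)$ ($M{\left(h,x \right)} = \left(28 + h\right) 2 x = 2 x \left(28 + h\right)$)
$\frac{M{\left(\left(3 + F{\left(-2 \right)}\right) \left(-2\right),-17 \right)}}{424 - 329} = \frac{2 \left(-17\right) \left(28 + \left(3 - 3\right) \left(-2\right)\right)}{424 - 329} = \frac{2 \left(-17\right) \left(28 + 0 \left(-2\right)\right)}{95} = 2 \left(-17\right) \left(28 + 0\right) \frac{1}{95} = 2 \left(-17\right) 28 \cdot \frac{1}{95} = \left(-952\right) \frac{1}{95} = - \frac{952}{95}$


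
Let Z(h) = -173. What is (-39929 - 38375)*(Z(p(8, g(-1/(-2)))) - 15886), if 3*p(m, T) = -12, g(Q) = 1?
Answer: 1257483936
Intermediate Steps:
p(m, T) = -4 (p(m, T) = (⅓)*(-12) = -4)
(-39929 - 38375)*(Z(p(8, g(-1/(-2)))) - 15886) = (-39929 - 38375)*(-173 - 15886) = -78304*(-16059) = 1257483936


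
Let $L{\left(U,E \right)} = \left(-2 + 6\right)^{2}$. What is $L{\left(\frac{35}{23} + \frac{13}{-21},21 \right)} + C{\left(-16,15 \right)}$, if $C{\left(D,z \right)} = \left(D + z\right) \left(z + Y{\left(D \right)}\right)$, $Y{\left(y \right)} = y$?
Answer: $17$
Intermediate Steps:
$L{\left(U,E \right)} = 16$ ($L{\left(U,E \right)} = 4^{2} = 16$)
$C{\left(D,z \right)} = \left(D + z\right)^{2}$ ($C{\left(D,z \right)} = \left(D + z\right) \left(z + D\right) = \left(D + z\right) \left(D + z\right) = \left(D + z\right)^{2}$)
$L{\left(\frac{35}{23} + \frac{13}{-21},21 \right)} + C{\left(-16,15 \right)} = 16 + \left(\left(-16\right)^{2} + 15^{2} + 2 \left(-16\right) 15\right) = 16 + \left(256 + 225 - 480\right) = 16 + 1 = 17$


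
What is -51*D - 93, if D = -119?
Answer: 5976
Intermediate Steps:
-51*D - 93 = -51*(-119) - 93 = 6069 - 93 = 5976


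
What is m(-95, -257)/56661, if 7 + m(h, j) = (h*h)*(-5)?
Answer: -15044/18887 ≈ -0.79653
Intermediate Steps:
m(h, j) = -7 - 5*h**2 (m(h, j) = -7 + (h*h)*(-5) = -7 + h**2*(-5) = -7 - 5*h**2)
m(-95, -257)/56661 = (-7 - 5*(-95)**2)/56661 = (-7 - 5*9025)*(1/56661) = (-7 - 45125)*(1/56661) = -45132*1/56661 = -15044/18887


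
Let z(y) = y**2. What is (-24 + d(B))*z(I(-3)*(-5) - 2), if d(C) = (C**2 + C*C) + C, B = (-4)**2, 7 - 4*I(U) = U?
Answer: 105966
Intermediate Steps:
I(U) = 7/4 - U/4
B = 16
d(C) = C + 2*C**2 (d(C) = (C**2 + C**2) + C = 2*C**2 + C = C + 2*C**2)
(-24 + d(B))*z(I(-3)*(-5) - 2) = (-24 + 16*(1 + 2*16))*((7/4 - 1/4*(-3))*(-5) - 2)**2 = (-24 + 16*(1 + 32))*((7/4 + 3/4)*(-5) - 2)**2 = (-24 + 16*33)*((5/2)*(-5) - 2)**2 = (-24 + 528)*(-25/2 - 2)**2 = 504*(-29/2)**2 = 504*(841/4) = 105966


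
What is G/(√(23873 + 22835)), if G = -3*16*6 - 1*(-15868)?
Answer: 7790*√11677/11677 ≈ 72.089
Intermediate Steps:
G = 15580 (G = -48*6 + 15868 = -288 + 15868 = 15580)
G/(√(23873 + 22835)) = 15580/(√(23873 + 22835)) = 15580/(√46708) = 15580/((2*√11677)) = 15580*(√11677/23354) = 7790*√11677/11677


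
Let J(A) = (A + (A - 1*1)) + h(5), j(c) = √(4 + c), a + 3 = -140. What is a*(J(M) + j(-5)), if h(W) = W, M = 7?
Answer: -2574 - 143*I ≈ -2574.0 - 143.0*I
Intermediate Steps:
a = -143 (a = -3 - 140 = -143)
J(A) = 4 + 2*A (J(A) = (A + (A - 1*1)) + 5 = (A + (A - 1)) + 5 = (A + (-1 + A)) + 5 = (-1 + 2*A) + 5 = 4 + 2*A)
a*(J(M) + j(-5)) = -143*((4 + 2*7) + √(4 - 5)) = -143*((4 + 14) + √(-1)) = -143*(18 + I) = -2574 - 143*I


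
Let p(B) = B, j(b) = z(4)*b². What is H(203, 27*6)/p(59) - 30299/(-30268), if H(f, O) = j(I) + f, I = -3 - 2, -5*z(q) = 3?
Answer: 7478025/1785812 ≈ 4.1875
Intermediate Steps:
z(q) = -⅗ (z(q) = -⅕*3 = -⅗)
I = -5
j(b) = -3*b²/5
H(f, O) = -15 + f (H(f, O) = -⅗*(-5)² + f = -⅗*25 + f = -15 + f)
H(203, 27*6)/p(59) - 30299/(-30268) = (-15 + 203)/59 - 30299/(-30268) = 188*(1/59) - 30299*(-1/30268) = 188/59 + 30299/30268 = 7478025/1785812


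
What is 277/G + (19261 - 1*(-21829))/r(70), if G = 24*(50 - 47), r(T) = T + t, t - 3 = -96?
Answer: -2952109/1656 ≈ -1782.7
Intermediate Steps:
t = -93 (t = 3 - 96 = -93)
r(T) = -93 + T (r(T) = T - 93 = -93 + T)
G = 72 (G = 24*3 = 72)
277/G + (19261 - 1*(-21829))/r(70) = 277/72 + (19261 - 1*(-21829))/(-93 + 70) = 277*(1/72) + (19261 + 21829)/(-23) = 277/72 + 41090*(-1/23) = 277/72 - 41090/23 = -2952109/1656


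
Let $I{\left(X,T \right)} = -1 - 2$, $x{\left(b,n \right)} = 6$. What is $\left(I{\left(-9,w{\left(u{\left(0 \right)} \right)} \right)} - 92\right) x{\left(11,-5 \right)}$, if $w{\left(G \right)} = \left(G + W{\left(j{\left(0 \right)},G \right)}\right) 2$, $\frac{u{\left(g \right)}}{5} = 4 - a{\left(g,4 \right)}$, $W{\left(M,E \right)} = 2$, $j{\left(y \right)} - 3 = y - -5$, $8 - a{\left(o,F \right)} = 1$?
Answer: $-570$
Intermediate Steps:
$a{\left(o,F \right)} = 7$ ($a{\left(o,F \right)} = 8 - 1 = 7$)
$j{\left(y \right)} = 8 + y$ ($j{\left(y \right)} = 3 + \left(y - -5\right) = 3 + \left(y + 5\right) = 3 + \left(5 + y\right) = 8 + y$)
$u{\left(g \right)} = -15$ ($u{\left(g \right)} = 5 \left(4 - 7\right) = 5 \left(-3\right) = -15$)
$w{\left(G \right)} = 4 + 2 G$ ($w{\left(G \right)} = \left(G + 2\right) 2 = \left(2 + G\right) 2 = 4 + 2 G$)
$I{\left(X,T \right)} = -3$
$\left(I{\left(-9,w{\left(u{\left(0 \right)} \right)} \right)} - 92\right) x{\left(11,-5 \right)} = \left(-3 - 92\right) 6 = \left(-95\right) 6 = -570$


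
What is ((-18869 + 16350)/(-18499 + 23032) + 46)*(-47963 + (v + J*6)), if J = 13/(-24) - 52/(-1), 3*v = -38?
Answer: -117832045997/54396 ≈ -2.1662e+6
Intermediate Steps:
v = -38/3 (v = (1/3)*(-38) = -38/3 ≈ -12.667)
J = 1235/24 (J = 13*(-1/24) - 52*(-1) = -13/24 + 52 = 1235/24 ≈ 51.458)
((-18869 + 16350)/(-18499 + 23032) + 46)*(-47963 + (v + J*6)) = ((-18869 + 16350)/(-18499 + 23032) + 46)*(-47963 + (-38/3 + (1235/24)*6)) = (-2519/4533 + 46)*(-47963 + (-38/3 + 1235/4)) = (-2519*1/4533 + 46)*(-47963 + 3553/12) = (-2519/4533 + 46)*(-572003/12) = (205999/4533)*(-572003/12) = -117832045997/54396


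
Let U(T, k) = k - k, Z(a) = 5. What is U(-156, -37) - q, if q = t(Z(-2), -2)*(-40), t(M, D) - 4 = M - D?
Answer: 440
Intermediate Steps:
t(M, D) = 4 + M - D (t(M, D) = 4 + (M - D) = 4 + M - D)
U(T, k) = 0
q = -440 (q = (4 + 5 - 1*(-2))*(-40) = (4 + 5 + 2)*(-40) = 11*(-40) = -440)
U(-156, -37) - q = 0 - 1*(-440) = 0 + 440 = 440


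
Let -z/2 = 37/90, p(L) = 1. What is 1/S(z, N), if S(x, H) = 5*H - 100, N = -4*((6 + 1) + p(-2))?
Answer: -1/260 ≈ -0.0038462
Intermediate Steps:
N = -32 (N = -4*((6 + 1) + 1) = -4*(7 + 1) = -4*8 = -32)
z = -37/45 (z = -74/90 = -2*37/90 = -37/45 ≈ -0.82222)
S(x, H) = -100 + 5*H
1/S(z, N) = 1/(-100 + 5*(-32)) = 1/(-100 - 160) = 1/(-260) = -1/260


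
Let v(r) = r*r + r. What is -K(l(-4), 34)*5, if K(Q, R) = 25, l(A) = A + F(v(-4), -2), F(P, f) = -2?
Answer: -125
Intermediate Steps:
v(r) = r + r² (v(r) = r² + r = r + r²)
l(A) = -2 + A (l(A) = A - 2 = -2 + A)
-K(l(-4), 34)*5 = -25*5 = -1*125 = -125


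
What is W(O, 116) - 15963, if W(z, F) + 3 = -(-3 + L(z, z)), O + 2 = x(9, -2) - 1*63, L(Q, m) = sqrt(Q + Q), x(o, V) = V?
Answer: -15963 - I*sqrt(134) ≈ -15963.0 - 11.576*I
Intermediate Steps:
L(Q, m) = sqrt(2)*sqrt(Q) (L(Q, m) = sqrt(2*Q) = sqrt(2)*sqrt(Q))
O = -67 (O = -2 + (-2 - 1*63) = -2 + (-2 - 63) = -2 - 65 = -67)
W(z, F) = -sqrt(2)*sqrt(z) (W(z, F) = -3 - (-3 + sqrt(2)*sqrt(z)) = -3 + (3 - sqrt(2)*sqrt(z)) = -sqrt(2)*sqrt(z))
W(O, 116) - 15963 = -sqrt(2)*sqrt(-67) - 15963 = -sqrt(2)*I*sqrt(67) - 15963 = -I*sqrt(134) - 15963 = -15963 - I*sqrt(134)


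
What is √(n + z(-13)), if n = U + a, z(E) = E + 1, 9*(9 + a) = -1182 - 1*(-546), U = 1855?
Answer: 23*√30/3 ≈ 41.992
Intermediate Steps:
a = -239/3 (a = -9 + (-1182 - 1*(-546))/9 = -9 + (-1182 + 546)/9 = -9 + (⅑)*(-636) = -9 - 212/3 = -239/3 ≈ -79.667)
z(E) = 1 + E
n = 5326/3 (n = 1855 - 239/3 = 5326/3 ≈ 1775.3)
√(n + z(-13)) = √(5326/3 + (1 - 13)) = √(5326/3 - 12) = √(5290/3) = 23*√30/3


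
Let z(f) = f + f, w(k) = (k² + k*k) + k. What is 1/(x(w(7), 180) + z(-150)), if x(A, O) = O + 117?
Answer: -⅓ ≈ -0.33333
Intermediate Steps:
w(k) = k + 2*k² (w(k) = (k² + k²) + k = 2*k² + k = k + 2*k²)
z(f) = 2*f
x(A, O) = 117 + O
1/(x(w(7), 180) + z(-150)) = 1/((117 + 180) + 2*(-150)) = 1/(297 - 300) = 1/(-3) = -⅓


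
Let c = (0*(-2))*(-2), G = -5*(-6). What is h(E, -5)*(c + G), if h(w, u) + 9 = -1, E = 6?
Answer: -300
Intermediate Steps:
G = 30
h(w, u) = -10 (h(w, u) = -9 - 1 = -10)
c = 0 (c = 0*(-2) = 0)
h(E, -5)*(c + G) = -10*(0 + 30) = -10*30 = -300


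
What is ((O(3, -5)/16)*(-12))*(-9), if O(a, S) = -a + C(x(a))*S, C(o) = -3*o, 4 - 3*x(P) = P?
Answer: 27/2 ≈ 13.500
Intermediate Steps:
x(P) = 4/3 - P/3
O(a, S) = -a + S*(-4 + a) (O(a, S) = -a + (-3*(4/3 - a/3))*S = -a + (-4 + a)*S = -a + S*(-4 + a))
((O(3, -5)/16)*(-12))*(-9) = (((-1*3 - 5*(-4 + 3))/16)*(-12))*(-9) = (((-3 - 5*(-1))*(1/16))*(-12))*(-9) = (((-3 + 5)*(1/16))*(-12))*(-9) = ((2*(1/16))*(-12))*(-9) = ((⅛)*(-12))*(-9) = -3/2*(-9) = 27/2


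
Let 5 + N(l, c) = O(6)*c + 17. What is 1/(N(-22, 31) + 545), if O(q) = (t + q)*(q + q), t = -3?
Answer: 1/1673 ≈ 0.00059773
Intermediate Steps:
O(q) = 2*q*(-3 + q) (O(q) = (-3 + q)*(q + q) = (-3 + q)*(2*q) = 2*q*(-3 + q))
N(l, c) = 12 + 36*c (N(l, c) = -5 + ((2*6*(-3 + 6))*c + 17) = -5 + ((2*6*3)*c + 17) = -5 + (36*c + 17) = -5 + (17 + 36*c) = 12 + 36*c)
1/(N(-22, 31) + 545) = 1/((12 + 36*31) + 545) = 1/((12 + 1116) + 545) = 1/(1128 + 545) = 1/1673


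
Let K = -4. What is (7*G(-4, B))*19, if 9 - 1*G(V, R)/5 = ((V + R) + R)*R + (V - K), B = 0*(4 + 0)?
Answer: 5985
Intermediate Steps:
B = 0 (B = 0*4 = 0)
G(V, R) = 25 - 5*V - 5*R*(V + 2*R) (G(V, R) = 45 - 5*(((V + R) + R)*R + (V - 1*(-4))) = 45 - 5*(((R + V) + R)*R + (V + 4)) = 45 - 5*((V + 2*R)*R + (4 + V)) = 45 - 5*(R*(V + 2*R) + (4 + V)) = 45 - 5*(4 + V + R*(V + 2*R)) = 45 + (-20 - 5*V - 5*R*(V + 2*R)) = 25 - 5*V - 5*R*(V + 2*R))
(7*G(-4, B))*19 = (7*(25 - 10*0² - 5*(-4) - 5*0*(-4)))*19 = (7*(25 - 10*0 + 20 + 0))*19 = (7*(25 + 0 + 20 + 0))*19 = (7*45)*19 = 315*19 = 5985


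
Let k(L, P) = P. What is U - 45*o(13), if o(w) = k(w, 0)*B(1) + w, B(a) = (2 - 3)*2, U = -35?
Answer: -620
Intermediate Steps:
B(a) = -2 (B(a) = -1*2 = -2)
o(w) = w (o(w) = 0*(-2) + w = 0 + w = w)
U - 45*o(13) = -35 - 45*13 = -35 - 585 = -620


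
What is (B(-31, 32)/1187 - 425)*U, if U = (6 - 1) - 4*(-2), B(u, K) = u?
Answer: -6558578/1187 ≈ -5525.3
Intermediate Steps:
U = 13 (U = 5 + 8 = 13)
(B(-31, 32)/1187 - 425)*U = (-31/1187 - 425)*13 = -504506/1187*13 = -6558578/1187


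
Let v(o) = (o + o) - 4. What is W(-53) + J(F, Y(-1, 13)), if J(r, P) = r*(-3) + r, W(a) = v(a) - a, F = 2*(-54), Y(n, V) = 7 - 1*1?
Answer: 159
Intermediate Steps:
Y(n, V) = 6 (Y(n, V) = 7 - 1 = 6)
v(o) = -4 + 2*o (v(o) = 2*o - 4 = -4 + 2*o)
F = -108
W(a) = -4 + a (W(a) = (-4 + 2*a) - a = -4 + a)
J(r, P) = -2*r (J(r, P) = -3*r + r = -2*r)
W(-53) + J(F, Y(-1, 13)) = (-4 - 53) - 2*(-108) = -57 + 216 = 159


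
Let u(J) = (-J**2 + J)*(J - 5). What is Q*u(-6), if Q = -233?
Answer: -107646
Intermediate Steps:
u(J) = (-5 + J)*(J - J**2) (u(J) = (J - J**2)*(-5 + J) = (-5 + J)*(J - J**2))
Q*u(-6) = -(-1398)*(-5 - 1*(-6)**2 + 6*(-6)) = -(-1398)*(-5 - 1*36 - 36) = -(-1398)*(-5 - 36 - 36) = -(-1398)*(-77) = -233*462 = -107646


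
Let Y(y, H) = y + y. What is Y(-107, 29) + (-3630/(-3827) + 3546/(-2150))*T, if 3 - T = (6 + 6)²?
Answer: -11020823/95675 ≈ -115.19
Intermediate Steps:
Y(y, H) = 2*y
T = -141 (T = 3 - (6 + 6)² = 3 - 1*12² = 3 - 1*144 = 3 - 144 = -141)
Y(-107, 29) + (-3630/(-3827) + 3546/(-2150))*T = 2*(-107) + (-3630/(-3827) + 3546/(-2150))*(-141) = -214 + (-3630*(-1/3827) + 3546*(-1/2150))*(-141) = -214 + (3630/3827 - 1773/1075)*(-141) = -214 - 67047/95675*(-141) = -214 + 9453627/95675 = -11020823/95675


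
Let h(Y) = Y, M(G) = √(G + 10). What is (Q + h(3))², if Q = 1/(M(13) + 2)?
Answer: 3048/361 + 110*√23/361 ≈ 9.9045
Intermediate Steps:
M(G) = √(10 + G)
Q = 1/(2 + √23) (Q = 1/(√(10 + 13) + 2) = 1/(√23 + 2) = 1/(2 + √23) ≈ 0.14715)
(Q + h(3))² = ((-2/19 + √23/19) + 3)² = (55/19 + √23/19)²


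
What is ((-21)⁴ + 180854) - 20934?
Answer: 354401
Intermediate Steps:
((-21)⁴ + 180854) - 20934 = (194481 + 180854) - 20934 = 375335 - 20934 = 354401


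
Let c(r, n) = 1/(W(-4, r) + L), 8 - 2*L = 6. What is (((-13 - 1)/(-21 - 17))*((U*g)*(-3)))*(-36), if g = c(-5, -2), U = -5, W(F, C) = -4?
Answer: 1260/19 ≈ 66.316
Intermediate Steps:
L = 1 (L = 4 - ½*6 = 4 - 3 = 1)
c(r, n) = -⅓ (c(r, n) = 1/(-4 + 1) = 1/(-3) = -⅓)
g = -⅓ ≈ -0.33333
(((-13 - 1)/(-21 - 17))*((U*g)*(-3)))*(-36) = (((-13 - 1)/(-21 - 17))*(-5*(-⅓)*(-3)))*(-36) = ((-14/(-38))*((5/3)*(-3)))*(-36) = (-14*(-1/38)*(-5))*(-36) = ((7/19)*(-5))*(-36) = -35/19*(-36) = 1260/19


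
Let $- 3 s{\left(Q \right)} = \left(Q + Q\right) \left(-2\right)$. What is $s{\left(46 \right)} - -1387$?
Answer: $\frac{4345}{3} \approx 1448.3$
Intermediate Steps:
$s{\left(Q \right)} = \frac{4 Q}{3}$ ($s{\left(Q \right)} = - \frac{\left(Q + Q\right) \left(-2\right)}{3} = - \frac{2 Q \left(-2\right)}{3} = - \frac{\left(-4\right) Q}{3} = \frac{4 Q}{3}$)
$s{\left(46 \right)} - -1387 = \frac{4}{3} \cdot 46 - -1387 = \frac{184}{3} + 1387 = \frac{4345}{3}$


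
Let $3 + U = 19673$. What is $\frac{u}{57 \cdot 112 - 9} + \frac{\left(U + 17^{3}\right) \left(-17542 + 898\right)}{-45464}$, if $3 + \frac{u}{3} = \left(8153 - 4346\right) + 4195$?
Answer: $\frac{217456875509}{24152750} \approx 9003.4$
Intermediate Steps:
$U = 19670$ ($U = -3 + 19673 = 19670$)
$u = 23997$ ($u = -9 + 3 \left(\left(8153 - 4346\right) + 4195\right) = -9 + 3 \left(3807 + 4195\right) = -9 + 3 \cdot 8002 = -9 + 24006 = 23997$)
$\frac{u}{57 \cdot 112 - 9} + \frac{\left(U + 17^{3}\right) \left(-17542 + 898\right)}{-45464} = \frac{23997}{57 \cdot 112 - 9} + \frac{\left(19670 + 17^{3}\right) \left(-17542 + 898\right)}{-45464} = \frac{23997}{6384 - 9} + \left(19670 + 4913\right) \left(-16644\right) \left(- \frac{1}{45464}\right) = \frac{23997}{6375} + 24583 \left(-16644\right) \left(- \frac{1}{45464}\right) = 23997 \cdot \frac{1}{6375} - - \frac{102289863}{11366} = \frac{7999}{2125} + \frac{102289863}{11366} = \frac{217456875509}{24152750}$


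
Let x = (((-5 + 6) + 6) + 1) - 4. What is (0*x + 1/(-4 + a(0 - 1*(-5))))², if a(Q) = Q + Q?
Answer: 1/36 ≈ 0.027778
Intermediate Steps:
a(Q) = 2*Q
x = 4 (x = ((1 + 6) + 1) - 4 = (7 + 1) - 4 = 8 - 4 = 4)
(0*x + 1/(-4 + a(0 - 1*(-5))))² = (0*4 + 1/(-4 + 2*(0 - 1*(-5))))² = (0 + 1/(-4 + 2*(0 + 5)))² = (0 + 1/(-4 + 2*5))² = (0 + 1/(-4 + 10))² = (0 + 1/6)² = (0 + ⅙)² = (⅙)² = 1/36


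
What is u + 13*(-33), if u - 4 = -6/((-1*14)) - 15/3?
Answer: -3007/7 ≈ -429.57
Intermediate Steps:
u = -4/7 (u = 4 + (-6/((-1*14)) - 15/3) = 4 + (-6/(-14) - 15*1/3) = 4 + (-6*(-1/14) - 5) = 4 + (3/7 - 5) = 4 - 32/7 = -4/7 ≈ -0.57143)
u + 13*(-33) = -4/7 + 13*(-33) = -4/7 - 429 = -3007/7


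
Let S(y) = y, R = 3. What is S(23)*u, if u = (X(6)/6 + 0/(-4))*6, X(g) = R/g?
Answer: 23/2 ≈ 11.500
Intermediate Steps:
X(g) = 3/g
u = ½ (u = ((3/6)/6 + 0/(-4))*6 = ((3*(⅙))*(⅙) + 0*(-¼))*6 = ((½)*(⅙) + 0)*6 = (1/12 + 0)*6 = (1/12)*6 = ½ ≈ 0.50000)
S(23)*u = 23*(½) = 23/2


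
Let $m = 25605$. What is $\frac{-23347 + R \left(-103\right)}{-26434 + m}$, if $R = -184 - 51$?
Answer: $- \frac{858}{829} \approx -1.035$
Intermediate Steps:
$R = -235$ ($R = -184 - 51 = -235$)
$\frac{-23347 + R \left(-103\right)}{-26434 + m} = \frac{-23347 - -24205}{-26434 + 25605} = \frac{-23347 + 24205}{-829} = 858 \left(- \frac{1}{829}\right) = - \frac{858}{829}$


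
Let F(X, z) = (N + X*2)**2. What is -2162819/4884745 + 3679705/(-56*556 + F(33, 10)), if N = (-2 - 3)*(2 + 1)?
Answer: -3607227328078/27877239715 ≈ -129.40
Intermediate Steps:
N = -15 (N = -5*3 = -15)
F(X, z) = (-15 + 2*X)**2 (F(X, z) = (-15 + X*2)**2 = (-15 + 2*X)**2)
-2162819/4884745 + 3679705/(-56*556 + F(33, 10)) = -2162819/4884745 + 3679705/(-56*556 + (-15 + 2*33)**2) = -2162819*1/4884745 + 3679705/(-31136 + (-15 + 66)**2) = -2162819/4884745 + 3679705/(-31136 + 51**2) = -2162819/4884745 + 3679705/(-31136 + 2601) = -2162819/4884745 + 3679705/(-28535) = -2162819/4884745 + 3679705*(-1/28535) = -2162819/4884745 - 735941/5707 = -3607227328078/27877239715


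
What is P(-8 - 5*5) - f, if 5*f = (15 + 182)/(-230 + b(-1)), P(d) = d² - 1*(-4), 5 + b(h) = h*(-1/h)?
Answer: 1289937/1180 ≈ 1093.2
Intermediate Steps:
b(h) = -6 (b(h) = -5 + h*(-1/h) = -5 - 1 = -6)
P(d) = 4 + d² (P(d) = d² + 4 = 4 + d²)
f = -197/1180 (f = ((15 + 182)/(-230 - 6))/5 = (197/(-236))/5 = (197*(-1/236))/5 = (⅕)*(-197/236) = -197/1180 ≈ -0.16695)
P(-8 - 5*5) - f = (4 + (-8 - 5*5)²) - 1*(-197/1180) = (4 + (-8 - 25)²) + 197/1180 = (4 + (-33)²) + 197/1180 = (4 + 1089) + 197/1180 = 1093 + 197/1180 = 1289937/1180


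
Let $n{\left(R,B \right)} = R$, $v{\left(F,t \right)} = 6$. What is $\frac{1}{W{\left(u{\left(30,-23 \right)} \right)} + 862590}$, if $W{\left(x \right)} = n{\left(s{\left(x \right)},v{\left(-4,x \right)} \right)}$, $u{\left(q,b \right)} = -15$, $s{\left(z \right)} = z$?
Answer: $\frac{1}{862575} \approx 1.1593 \cdot 10^{-6}$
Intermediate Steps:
$W{\left(x \right)} = x$
$\frac{1}{W{\left(u{\left(30,-23 \right)} \right)} + 862590} = \frac{1}{-15 + 862590} = \frac{1}{862575}$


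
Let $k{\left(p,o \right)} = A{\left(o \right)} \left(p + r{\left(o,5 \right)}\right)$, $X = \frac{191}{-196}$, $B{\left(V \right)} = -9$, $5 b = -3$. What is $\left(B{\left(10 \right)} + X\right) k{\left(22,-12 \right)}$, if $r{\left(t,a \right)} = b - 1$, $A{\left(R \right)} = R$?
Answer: $\frac{119646}{49} \approx 2441.8$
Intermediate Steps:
$b = - \frac{3}{5}$ ($b = \frac{1}{5} \left(-3\right) = - \frac{3}{5} \approx -0.6$)
$r{\left(t,a \right)} = - \frac{8}{5}$ ($r{\left(t,a \right)} = - \frac{3}{5} - 1 = - \frac{8}{5}$)
$X = - \frac{191}{196}$ ($X = 191 \left(- \frac{1}{196}\right) = - \frac{191}{196} \approx -0.97449$)
$k{\left(p,o \right)} = o \left(- \frac{8}{5} + p\right)$ ($k{\left(p,o \right)} = o \left(p - \frac{8}{5}\right) = o \left(- \frac{8}{5} + p\right)$)
$\left(B{\left(10 \right)} + X\right) k{\left(22,-12 \right)} = \left(-9 - \frac{191}{196}\right) \frac{1}{5} \left(-12\right) \left(-8 + 5 \cdot 22\right) = - \frac{1955 \cdot \frac{1}{5} \left(-12\right) \left(-8 + 110\right)}{196} = - \frac{1955 \cdot \frac{1}{5} \left(-12\right) 102}{196} = \left(- \frac{1955}{196}\right) \left(- \frac{1224}{5}\right) = \frac{119646}{49}$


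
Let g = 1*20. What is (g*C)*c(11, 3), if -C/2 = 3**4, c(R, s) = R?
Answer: -35640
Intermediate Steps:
g = 20
C = -162 (C = -2*3**4 = -2*81 = -162)
(g*C)*c(11, 3) = (20*(-162))*11 = -3240*11 = -35640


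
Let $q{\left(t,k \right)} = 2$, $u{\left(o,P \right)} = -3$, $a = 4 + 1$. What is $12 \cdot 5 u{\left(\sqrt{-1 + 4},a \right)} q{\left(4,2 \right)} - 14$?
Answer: $-374$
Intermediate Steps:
$a = 5$
$12 \cdot 5 u{\left(\sqrt{-1 + 4},a \right)} q{\left(4,2 \right)} - 14 = 12 \cdot 5 \left(-3\right) 2 - 14 = 12 \left(\left(-15\right) 2\right) - 14 = 12 \left(-30\right) - 14 = -360 - 14 = -374$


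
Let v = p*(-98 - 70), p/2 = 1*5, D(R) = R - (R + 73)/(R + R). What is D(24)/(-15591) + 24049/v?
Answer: -93746221/6548220 ≈ -14.316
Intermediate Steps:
D(R) = R - (73 + R)/(2*R)
p = 10 (p = 2*(1*5) = 2*5 = 10)
v = -1680 (v = 10*(-98 - 70) = 10*(-168) = -1680)
D(24)/(-15591) + 24049/v = (-1/2 + 24 - 73/2/24)/(-15591) + 24049/(-1680) = (-1/2 + 24 - 73/2*1/24)*(-1/15591) + 24049*(-1/1680) = (-1/2 + 24 - 73/48)*(-1/15591) - 24049/1680 = (1055/48)*(-1/15591) - 24049/1680 = -1055/748368 - 24049/1680 = -93746221/6548220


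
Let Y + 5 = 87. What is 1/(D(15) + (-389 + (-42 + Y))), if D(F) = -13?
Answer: -1/362 ≈ -0.0027624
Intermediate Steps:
Y = 82 (Y = -5 + 87 = 82)
1/(D(15) + (-389 + (-42 + Y))) = 1/(-13 + (-389 + (-42 + 82))) = 1/(-13 + (-389 + 40)) = 1/(-13 - 349) = 1/(-362) = -1/362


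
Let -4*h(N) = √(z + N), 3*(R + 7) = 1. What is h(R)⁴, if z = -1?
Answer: 529/2304 ≈ 0.22960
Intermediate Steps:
R = -20/3 (R = -7 + (⅓)*1 = -7 + ⅓ = -20/3 ≈ -6.6667)
h(N) = -√(-1 + N)/4
h(R)⁴ = (-√(-1 - 20/3)/4)⁴ = (-I*√69/12)⁴ = 529/2304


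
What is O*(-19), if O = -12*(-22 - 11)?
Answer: -7524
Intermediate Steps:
O = 396 (O = -12*(-33) = 396)
O*(-19) = 396*(-19) = -7524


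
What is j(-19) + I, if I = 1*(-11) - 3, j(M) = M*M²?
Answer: -6873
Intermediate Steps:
j(M) = M³
I = -14 (I = -11 - 3 = -14)
j(-19) + I = (-19)³ - 14 = -6859 - 14 = -6873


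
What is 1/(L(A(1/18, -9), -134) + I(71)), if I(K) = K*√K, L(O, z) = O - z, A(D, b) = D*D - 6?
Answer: -13437252/35852055407 + 7453296*√71/35852055407 ≈ 0.0013769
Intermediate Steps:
A(D, b) = -6 + D² (A(D, b) = D² - 6 = -6 + D²)
I(K) = K^(3/2)
1/(L(A(1/18, -9), -134) + I(71)) = 1/(((-6 + (1/18)²) - 1*(-134)) + 71^(3/2)) = 1/(((-6 + (1/18)²) + 134) + 71*√71) = 1/(((-6 + 1/324) + 134) + 71*√71) = 1/((-1943/324 + 134) + 71*√71) = 1/(41473/324 + 71*√71)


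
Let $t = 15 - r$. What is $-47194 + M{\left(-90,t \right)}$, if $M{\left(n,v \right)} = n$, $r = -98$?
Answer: $-47284$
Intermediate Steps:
$t = 113$ ($t = 15 - -98 = 15 + 98 = 113$)
$-47194 + M{\left(-90,t \right)} = -47194 - 90 = -47284$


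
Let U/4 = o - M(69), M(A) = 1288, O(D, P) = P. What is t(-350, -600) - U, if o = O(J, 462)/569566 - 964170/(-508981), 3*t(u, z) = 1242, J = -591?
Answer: 805688104461734/144949136123 ≈ 5558.4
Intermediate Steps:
t(u, z) = 414 (t(u, z) = (⅓)*1242 = 414)
o = 274696799721/144949136123 (o = 462/569566 - 964170/(-508981) = 462*(1/569566) - 964170*(-1/508981) = 231/284783 + 964170/508981 = 274696799721/144949136123 ≈ 1.8951)
U = -745679162106812/144949136123 (U = 4*(274696799721/144949136123 - 1*1288) = 4*(274696799721/144949136123 - 1288) = 4*(-186419790526703/144949136123) = -745679162106812/144949136123 ≈ -5144.4)
t(-350, -600) - U = 414 - 1*(-745679162106812/144949136123) = 414 + 745679162106812/144949136123 = 805688104461734/144949136123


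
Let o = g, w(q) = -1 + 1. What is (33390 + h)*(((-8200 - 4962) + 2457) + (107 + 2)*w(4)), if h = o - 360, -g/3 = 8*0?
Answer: -353586150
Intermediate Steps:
w(q) = 0
g = 0 (g = -24*0 = -3*0 = 0)
o = 0
h = -360 (h = 0 - 360 = -360)
(33390 + h)*(((-8200 - 4962) + 2457) + (107 + 2)*w(4)) = (33390 - 360)*(((-8200 - 4962) + 2457) + (107 + 2)*0) = 33030*((-13162 + 2457) + 109*0) = 33030*(-10705 + 0) = 33030*(-10705) = -353586150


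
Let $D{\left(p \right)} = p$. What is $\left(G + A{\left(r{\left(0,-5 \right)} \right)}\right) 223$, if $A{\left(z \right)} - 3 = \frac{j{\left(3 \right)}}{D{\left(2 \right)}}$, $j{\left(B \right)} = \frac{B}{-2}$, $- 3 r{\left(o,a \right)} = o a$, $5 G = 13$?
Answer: $\frac{21631}{20} \approx 1081.6$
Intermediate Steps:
$G = \frac{13}{5}$ ($G = \frac{1}{5} \cdot 13 = \frac{13}{5} \approx 2.6$)
$r{\left(o,a \right)} = - \frac{a o}{3}$ ($r{\left(o,a \right)} = - \frac{o a}{3} = - \frac{a o}{3}$)
$j{\left(B \right)} = - \frac{B}{2}$ ($j{\left(B \right)} = B \left(- \frac{1}{2}\right) = - \frac{B}{2}$)
$A{\left(z \right)} = \frac{9}{4}$ ($A{\left(z \right)} = 3 + \frac{\left(- \frac{1}{2}\right) 3}{2} = 3 - \frac{3}{4} = \frac{9}{4}$)
$\left(G + A{\left(r{\left(0,-5 \right)} \right)}\right) 223 = \left(\frac{13}{5} + \frac{9}{4}\right) 223 = \frac{97}{20} \cdot 223 = \frac{21631}{20}$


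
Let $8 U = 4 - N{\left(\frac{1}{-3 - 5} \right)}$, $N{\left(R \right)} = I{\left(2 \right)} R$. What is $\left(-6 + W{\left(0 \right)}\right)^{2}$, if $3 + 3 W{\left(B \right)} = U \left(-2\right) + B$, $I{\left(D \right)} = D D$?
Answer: $\frac{3481}{64} \approx 54.391$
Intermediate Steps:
$I{\left(D \right)} = D^{2}$
$N{\left(R \right)} = 4 R$ ($N{\left(R \right)} = 2^{2} R = 4 R$)
$U = \frac{9}{16}$ ($U = \frac{4 - \frac{4}{-3 - 5}}{8} = \frac{4 - \frac{4}{-8}}{8} = \frac{4 - 4 \left(- \frac{1}{8}\right)}{8} = \frac{4 - - \frac{1}{2}}{8} = \frac{4 + \frac{1}{2}}{8} = \frac{1}{8} \cdot \frac{9}{2} = \frac{9}{16} \approx 0.5625$)
$W{\left(B \right)} = - \frac{11}{8} + \frac{B}{3}$ ($W{\left(B \right)} = -1 + \frac{\frac{9}{16} \left(-2\right) + B}{3} = -1 + \frac{- \frac{9}{8} + B}{3} = -1 + \left(- \frac{3}{8} + \frac{B}{3}\right) = - \frac{11}{8} + \frac{B}{3}$)
$\left(-6 + W{\left(0 \right)}\right)^{2} = \left(-6 + \left(- \frac{11}{8} + \frac{1}{3} \cdot 0\right)\right)^{2} = \left(-6 + \left(- \frac{11}{8} + 0\right)\right)^{2} = \left(-6 - \frac{11}{8}\right)^{2} = \left(- \frac{59}{8}\right)^{2} = \frac{3481}{64}$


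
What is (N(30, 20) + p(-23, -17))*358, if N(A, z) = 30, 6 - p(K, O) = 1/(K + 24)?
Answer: 12530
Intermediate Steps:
p(K, O) = 6 - 1/(24 + K) (p(K, O) = 6 - 1/(K + 24) = 6 - 1/(24 + K))
(N(30, 20) + p(-23, -17))*358 = (30 + (143 + 6*(-23))/(24 - 23))*358 = (30 + (143 - 138)/1)*358 = (30 + 1*5)*358 = (30 + 5)*358 = 35*358 = 12530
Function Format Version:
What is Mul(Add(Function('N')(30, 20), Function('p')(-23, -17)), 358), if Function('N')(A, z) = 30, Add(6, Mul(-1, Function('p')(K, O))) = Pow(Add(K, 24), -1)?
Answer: 12530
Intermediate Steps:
Function('p')(K, O) = Add(6, Mul(-1, Pow(Add(24, K), -1))) (Function('p')(K, O) = Add(6, Mul(-1, Pow(Add(K, 24), -1))) = Add(6, Mul(-1, Pow(Add(24, K), -1))))
Mul(Add(Function('N')(30, 20), Function('p')(-23, -17)), 358) = Mul(Add(30, Mul(Pow(Add(24, -23), -1), Add(143, Mul(6, -23)))), 358) = Mul(Add(30, Mul(Pow(1, -1), Add(143, -138))), 358) = Mul(Add(30, Mul(1, 5)), 358) = Mul(Add(30, 5), 358) = Mul(35, 358) = 12530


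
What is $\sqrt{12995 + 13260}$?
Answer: $\sqrt{26255} \approx 162.03$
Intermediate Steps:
$\sqrt{12995 + 13260} = \sqrt{26255}$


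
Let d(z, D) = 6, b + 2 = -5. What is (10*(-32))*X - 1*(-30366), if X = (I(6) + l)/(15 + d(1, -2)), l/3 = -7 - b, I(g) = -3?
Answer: 212882/7 ≈ 30412.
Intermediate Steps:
b = -7 (b = -2 - 5 = -7)
l = 0 (l = 3*(-7 - 1*(-7)) = 3*(-7 + 7) = 3*0 = 0)
X = -⅐ (X = (-3 + 0)/(15 + 6) = -3/21 = -3*1/21 = -⅐ ≈ -0.14286)
(10*(-32))*X - 1*(-30366) = (10*(-32))*(-⅐) - 1*(-30366) = -320*(-⅐) + 30366 = 320/7 + 30366 = 212882/7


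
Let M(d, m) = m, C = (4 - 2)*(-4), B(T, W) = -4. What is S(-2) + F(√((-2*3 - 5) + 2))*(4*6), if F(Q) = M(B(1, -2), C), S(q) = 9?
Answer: -183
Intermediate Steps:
C = -8 (C = 2*(-4) = -8)
F(Q) = -8
S(-2) + F(√((-2*3 - 5) + 2))*(4*6) = 9 - 32*6 = 9 - 8*24 = 9 - 192 = -183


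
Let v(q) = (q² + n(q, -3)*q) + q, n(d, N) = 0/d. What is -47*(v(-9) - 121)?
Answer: 2303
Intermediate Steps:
n(d, N) = 0
v(q) = q + q² (v(q) = (q² + 0*q) + q = (q² + 0) + q = q² + q = q + q²)
-47*(v(-9) - 121) = -47*(-9*(1 - 9) - 121) = -47*(-9*(-8) - 121) = -47*(72 - 121) = -47*(-49) = 2303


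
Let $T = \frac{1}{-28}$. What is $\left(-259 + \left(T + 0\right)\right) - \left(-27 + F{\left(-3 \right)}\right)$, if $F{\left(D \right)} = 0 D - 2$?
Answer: $- \frac{6441}{28} \approx -230.04$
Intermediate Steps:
$F{\left(D \right)} = -2$ ($F{\left(D \right)} = 0 - 2 = -2$)
$T = - \frac{1}{28} \approx -0.035714$
$\left(-259 + \left(T + 0\right)\right) - \left(-27 + F{\left(-3 \right)}\right) = \left(-259 + \left(- \frac{1}{28} + 0\right)\right) + \left(27 - -2\right) = \left(-259 - \frac{1}{28}\right) + \left(27 + 2\right) = - \frac{7253}{28} + 29 = - \frac{6441}{28}$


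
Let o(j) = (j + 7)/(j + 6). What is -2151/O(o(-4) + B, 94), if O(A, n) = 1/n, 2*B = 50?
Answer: -202194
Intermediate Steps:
B = 25 (B = (½)*50 = 25)
o(j) = (7 + j)/(6 + j)
-2151/O(o(-4) + B, 94) = -2151/(1/94) = -2151/1/94 = -2151*94 = -202194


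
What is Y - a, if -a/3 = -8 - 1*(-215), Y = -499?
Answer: 122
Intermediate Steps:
a = -621 (a = -3*(-8 - 1*(-215)) = -3*(-8 + 215) = -3*207 = -621)
Y - a = -499 - 1*(-621) = -499 + 621 = 122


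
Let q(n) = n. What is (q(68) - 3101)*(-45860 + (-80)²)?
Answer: 119682180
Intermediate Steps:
(q(68) - 3101)*(-45860 + (-80)²) = (68 - 3101)*(-45860 + (-80)²) = -3033*(-45860 + 6400) = -3033*(-39460) = 119682180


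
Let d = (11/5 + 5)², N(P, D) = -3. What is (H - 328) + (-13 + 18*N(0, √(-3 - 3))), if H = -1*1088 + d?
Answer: -35779/25 ≈ -1431.2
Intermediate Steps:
d = 1296/25 (d = (11*(⅕) + 5)² = (11/5 + 5)² = (36/5)² = 1296/25 ≈ 51.840)
H = -25904/25 (H = -1*1088 + 1296/25 = -1088 + 1296/25 = -25904/25 ≈ -1036.2)
(H - 328) + (-13 + 18*N(0, √(-3 - 3))) = (-25904/25 - 328) + (-13 + 18*(-3)) = -34104/25 + (-13 - 54) = -34104/25 - 67 = -35779/25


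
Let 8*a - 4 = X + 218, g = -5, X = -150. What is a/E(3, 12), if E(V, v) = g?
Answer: -9/5 ≈ -1.8000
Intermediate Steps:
E(V, v) = -5
a = 9 (a = 1/2 + (-150 + 218)/8 = 1/2 + (1/8)*68 = 1/2 + 17/2 = 9)
a/E(3, 12) = 9/(-5) = 9*(-1/5) = -9/5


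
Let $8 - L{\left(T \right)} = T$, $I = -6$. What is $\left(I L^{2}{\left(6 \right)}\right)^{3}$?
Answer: $-13824$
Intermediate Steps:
$L{\left(T \right)} = 8 - T$
$\left(I L^{2}{\left(6 \right)}\right)^{3} = \left(- 6 \left(8 - 6\right)^{2}\right)^{3} = \left(- 6 \cdot 2^{2}\right)^{3} = \left(\left(-6\right) 4\right)^{3} = \left(-24\right)^{3} = -13824$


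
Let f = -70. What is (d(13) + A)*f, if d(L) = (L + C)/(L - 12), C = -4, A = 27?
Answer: -2520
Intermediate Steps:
d(L) = (-4 + L)/(-12 + L) (d(L) = (L - 4)/(L - 12) = (-4 + L)/(-12 + L))
(d(13) + A)*f = ((-4 + 13)/(-12 + 13) + 27)*(-70) = (9/1 + 27)*(-70) = (1*9 + 27)*(-70) = (9 + 27)*(-70) = 36*(-70) = -2520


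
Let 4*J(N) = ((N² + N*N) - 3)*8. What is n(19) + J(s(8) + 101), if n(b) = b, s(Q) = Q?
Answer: 47537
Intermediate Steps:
J(N) = -6 + 4*N² (J(N) = (((N² + N*N) - 3)*8)/4 = (((N² + N²) - 3)*8)/4 = ((2*N² - 3)*8)/4 = ((-3 + 2*N²)*8)/4 = (-24 + 16*N²)/4 = -6 + 4*N²)
n(19) + J(s(8) + 101) = 19 + (-6 + 4*(8 + 101)²) = 19 + (-6 + 4*109²) = 19 + (-6 + 4*11881) = 19 + (-6 + 47524) = 19 + 47518 = 47537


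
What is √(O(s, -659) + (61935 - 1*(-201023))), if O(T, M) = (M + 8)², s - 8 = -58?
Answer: √686759 ≈ 828.71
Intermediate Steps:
s = -50 (s = 8 - 58 = -50)
O(T, M) = (8 + M)²
√(O(s, -659) + (61935 - 1*(-201023))) = √((8 - 659)² + (61935 - 1*(-201023))) = √((-651)² + (61935 + 201023)) = √(423801 + 262958) = √686759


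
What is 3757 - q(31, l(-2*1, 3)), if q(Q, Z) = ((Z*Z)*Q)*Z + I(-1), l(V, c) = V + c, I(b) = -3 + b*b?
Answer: 3728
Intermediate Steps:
I(b) = -3 + b**2
q(Q, Z) = -2 + Q*Z**3 (q(Q, Z) = ((Z*Z)*Q)*Z + (-3 + (-1)**2) = (Z**2*Q)*Z + (-3 + 1) = (Q*Z**2)*Z - 2 = Q*Z**3 - 2 = -2 + Q*Z**3)
3757 - q(31, l(-2*1, 3)) = 3757 - (-2 + 31*(-2*1 + 3)**3) = 3757 - (-2 + 31*(-2 + 3)**3) = 3757 - (-2 + 31*1**3) = 3757 - (-2 + 31*1) = 3757 - (-2 + 31) = 3757 - 1*29 = 3757 - 29 = 3728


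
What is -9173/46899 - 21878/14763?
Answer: -387159107/230789979 ≈ -1.6775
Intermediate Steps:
-9173/46899 - 21878/14763 = -387159107/230789979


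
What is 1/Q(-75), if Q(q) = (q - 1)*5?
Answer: -1/380 ≈ -0.0026316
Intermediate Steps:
Q(q) = -5 + 5*q (Q(q) = (-1 + q)*5 = -5 + 5*q)
1/Q(-75) = 1/(-5 + 5*(-75)) = 1/(-5 - 375) = 1/(-380) = -1/380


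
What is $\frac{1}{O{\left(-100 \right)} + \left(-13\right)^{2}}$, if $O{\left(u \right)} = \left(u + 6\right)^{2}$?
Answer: $\frac{1}{9005} \approx 0.00011105$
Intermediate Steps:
$O{\left(u \right)} = \left(6 + u\right)^{2}$
$\frac{1}{O{\left(-100 \right)} + \left(-13\right)^{2}} = \frac{1}{\left(6 - 100\right)^{2} + \left(-13\right)^{2}} = \frac{1}{\left(-94\right)^{2} + 169} = \frac{1}{8836 + 169} = \frac{1}{9005}$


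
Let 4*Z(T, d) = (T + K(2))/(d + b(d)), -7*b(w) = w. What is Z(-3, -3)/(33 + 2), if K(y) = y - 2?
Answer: 1/120 ≈ 0.0083333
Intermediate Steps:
b(w) = -w/7
K(y) = -2 + y
Z(T, d) = 7*T/(24*d) (Z(T, d) = ((T + (-2 + 2))/(d - d/7))/4 = ((T + 0)/((6*d/7)))/4 = (T*(7/(6*d)))/4 = (7*T/(6*d))/4 = 7*T/(24*d))
Z(-3, -3)/(33 + 2) = ((7/24)*(-3)/(-3))/(33 + 2) = ((7/24)*(-3)*(-1/3))/35 = (1/35)*(7/24) = 1/120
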